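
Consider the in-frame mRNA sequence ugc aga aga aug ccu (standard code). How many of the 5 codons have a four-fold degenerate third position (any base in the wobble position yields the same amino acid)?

1

Codon 1 UGC (Cys): third position 2-fold.
Codon 2 AGA (Arg): third position 2-fold.
Codon 3 AGA (Arg): third position 2-fold.
Codon 4 AUG (Met): third position 1-fold.
Codon 5 CCU (Pro): third position 4-fold.
Four-fold degenerate third positions: 1.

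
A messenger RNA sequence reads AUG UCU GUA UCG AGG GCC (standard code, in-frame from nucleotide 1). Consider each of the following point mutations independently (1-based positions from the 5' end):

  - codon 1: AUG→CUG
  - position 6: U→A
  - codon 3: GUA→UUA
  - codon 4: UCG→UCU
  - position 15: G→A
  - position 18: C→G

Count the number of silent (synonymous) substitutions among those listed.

Codon 1: AUG (Met) → CUG (Leu) — missense.
Codon 2: UCU (Ser) → UCA (Ser) — synonymous.
Codon 3: GUA (Val) → UUA (Leu) — missense.
Codon 4: UCG (Ser) → UCU (Ser) — synonymous.
Codon 5: AGG (Arg) → AGA (Arg) — synonymous.
Codon 6: GCC (Ala) → GCG (Ala) — synonymous.
Synonymous: 4 of 6.

4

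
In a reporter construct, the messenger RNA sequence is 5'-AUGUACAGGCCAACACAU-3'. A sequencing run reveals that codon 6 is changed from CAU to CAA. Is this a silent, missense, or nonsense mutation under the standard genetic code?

missense

Position 18 falls in codon 6: CAU → His.
After the substitution the codon is CAA → Gln.
His ≠ Gln, so this is a missense mutation.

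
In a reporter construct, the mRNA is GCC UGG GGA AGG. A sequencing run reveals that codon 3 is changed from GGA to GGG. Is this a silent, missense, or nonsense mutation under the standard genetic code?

Position 9 falls in codon 3: GGA → Gly.
After the substitution the codon is GGG → Gly.
Both encode Gly, so the change is synonymous.

silent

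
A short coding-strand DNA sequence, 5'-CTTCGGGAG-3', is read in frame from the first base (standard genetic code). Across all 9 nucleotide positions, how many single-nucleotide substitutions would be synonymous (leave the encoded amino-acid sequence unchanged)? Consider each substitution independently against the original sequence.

Codon 1 (CTT, Leu): 3 synonymous substitutions.
Codon 2 (CGG, Arg): 4 synonymous substitutions.
Codon 3 (GAG, Glu): 1 synonymous substitution.
Total: 3 + 4 + 1 = 8.

8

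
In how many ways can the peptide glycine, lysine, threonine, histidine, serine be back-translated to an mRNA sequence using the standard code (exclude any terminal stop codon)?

384

Gly: 4 codons.
Lys: 2 codons.
Thr: 4 codons.
His: 2 codons.
Ser: 6 codons.
4 × 2 × 4 × 2 × 6 = 384.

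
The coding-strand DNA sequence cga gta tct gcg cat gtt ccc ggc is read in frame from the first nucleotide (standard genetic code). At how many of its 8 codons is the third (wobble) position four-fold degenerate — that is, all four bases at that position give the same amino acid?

7

Codon 1 CGA (Arg): third position 4-fold.
Codon 2 GTA (Val): third position 4-fold.
Codon 3 TCT (Ser): third position 4-fold.
Codon 4 GCG (Ala): third position 4-fold.
Codon 5 CAT (His): third position 2-fold.
Codon 6 GTT (Val): third position 4-fold.
Codon 7 CCC (Pro): third position 4-fold.
Codon 8 GGC (Gly): third position 4-fold.
Four-fold degenerate third positions: 7.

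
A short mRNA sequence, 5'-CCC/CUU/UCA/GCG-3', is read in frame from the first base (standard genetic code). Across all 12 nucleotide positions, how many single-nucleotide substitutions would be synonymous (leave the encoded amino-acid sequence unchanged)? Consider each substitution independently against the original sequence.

Codon 1 (CCC, Pro): 3 synonymous substitutions.
Codon 2 (CUU, Leu): 3 synonymous substitutions.
Codon 3 (UCA, Ser): 3 synonymous substitutions.
Codon 4 (GCG, Ala): 3 synonymous substitutions.
Total: 3 + 3 + 3 + 3 = 12.

12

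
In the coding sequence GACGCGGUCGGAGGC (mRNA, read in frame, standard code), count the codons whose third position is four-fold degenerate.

4

Codon 1 GAC (Asp): third position 2-fold.
Codon 2 GCG (Ala): third position 4-fold.
Codon 3 GUC (Val): third position 4-fold.
Codon 4 GGA (Gly): third position 4-fold.
Codon 5 GGC (Gly): third position 4-fold.
Four-fold degenerate third positions: 4.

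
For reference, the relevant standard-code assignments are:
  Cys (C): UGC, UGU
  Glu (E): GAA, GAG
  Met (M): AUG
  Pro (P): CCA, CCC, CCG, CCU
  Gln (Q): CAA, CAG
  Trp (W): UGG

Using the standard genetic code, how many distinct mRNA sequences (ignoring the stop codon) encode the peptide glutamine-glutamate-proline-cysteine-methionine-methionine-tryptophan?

Gln: 2 codons.
Glu: 2 codons.
Pro: 4 codons.
Cys: 2 codons.
Met: 1 codon.
Met: 1 codon.
Trp: 1 codon.
2 × 2 × 4 × 2 × 1 × 1 × 1 = 32.

32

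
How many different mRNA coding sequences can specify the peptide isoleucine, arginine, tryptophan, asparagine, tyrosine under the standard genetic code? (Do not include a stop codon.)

Ile: 3 codons.
Arg: 6 codons.
Trp: 1 codon.
Asn: 2 codons.
Tyr: 2 codons.
3 × 6 × 1 × 2 × 2 = 72.

72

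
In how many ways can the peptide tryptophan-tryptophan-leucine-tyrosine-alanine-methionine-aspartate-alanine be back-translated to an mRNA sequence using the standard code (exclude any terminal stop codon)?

384

Trp: 1 codon.
Trp: 1 codon.
Leu: 6 codons.
Tyr: 2 codons.
Ala: 4 codons.
Met: 1 codon.
Asp: 2 codons.
Ala: 4 codons.
1 × 1 × 6 × 2 × 4 × 1 × 2 × 4 = 384.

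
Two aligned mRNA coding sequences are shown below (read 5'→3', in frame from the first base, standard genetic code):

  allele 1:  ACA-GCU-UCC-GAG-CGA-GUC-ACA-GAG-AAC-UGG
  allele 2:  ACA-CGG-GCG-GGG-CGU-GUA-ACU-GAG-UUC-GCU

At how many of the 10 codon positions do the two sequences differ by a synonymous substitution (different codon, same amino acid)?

Codon 1: ACA Thr / ACA Thr — identical.
Codon 2: GCU Ala / CGG Arg — nonsynonymous.
Codon 3: UCC Ser / GCG Ala — nonsynonymous.
Codon 4: GAG Glu / GGG Gly — nonsynonymous.
Codon 5: CGA Arg / CGU Arg — synonymous.
Codon 6: GUC Val / GUA Val — synonymous.
Codon 7: ACA Thr / ACU Thr — synonymous.
Codon 8: GAG Glu / GAG Glu — identical.
Codon 9: AAC Asn / UUC Phe — nonsynonymous.
Codon 10: UGG Trp / GCU Ala — nonsynonymous.
Synonymous differences: 3.

3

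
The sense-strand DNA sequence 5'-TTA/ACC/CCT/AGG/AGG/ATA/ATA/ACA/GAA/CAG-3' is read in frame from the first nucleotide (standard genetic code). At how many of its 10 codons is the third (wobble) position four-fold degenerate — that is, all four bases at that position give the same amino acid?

3

Codon 1 TTA (Leu): third position 2-fold.
Codon 2 ACC (Thr): third position 4-fold.
Codon 3 CCT (Pro): third position 4-fold.
Codon 4 AGG (Arg): third position 2-fold.
Codon 5 AGG (Arg): third position 2-fold.
Codon 6 ATA (Ile): third position 3-fold.
Codon 7 ATA (Ile): third position 3-fold.
Codon 8 ACA (Thr): third position 4-fold.
Codon 9 GAA (Glu): third position 2-fold.
Codon 10 CAG (Gln): third position 2-fold.
Four-fold degenerate third positions: 3.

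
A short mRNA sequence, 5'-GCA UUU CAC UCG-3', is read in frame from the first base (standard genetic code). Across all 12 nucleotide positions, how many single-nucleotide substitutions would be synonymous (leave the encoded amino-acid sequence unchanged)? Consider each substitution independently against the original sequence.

Codon 1 (GCA, Ala): 3 synonymous substitutions.
Codon 2 (UUU, Phe): 1 synonymous substitution.
Codon 3 (CAC, His): 1 synonymous substitution.
Codon 4 (UCG, Ser): 3 synonymous substitutions.
Total: 3 + 1 + 1 + 3 = 8.

8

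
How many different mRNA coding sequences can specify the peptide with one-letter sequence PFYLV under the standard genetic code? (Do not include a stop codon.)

384

Pro: 4 codons.
Phe: 2 codons.
Tyr: 2 codons.
Leu: 6 codons.
Val: 4 codons.
4 × 2 × 2 × 6 × 4 = 384.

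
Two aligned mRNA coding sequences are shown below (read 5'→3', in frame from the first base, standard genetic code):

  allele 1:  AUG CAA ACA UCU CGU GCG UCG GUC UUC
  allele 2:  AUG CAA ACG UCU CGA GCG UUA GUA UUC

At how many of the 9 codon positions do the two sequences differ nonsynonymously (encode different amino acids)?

1

Codon 1: AUG Met / AUG Met — identical.
Codon 2: CAA Gln / CAA Gln — identical.
Codon 3: ACA Thr / ACG Thr — synonymous.
Codon 4: UCU Ser / UCU Ser — identical.
Codon 5: CGU Arg / CGA Arg — synonymous.
Codon 6: GCG Ala / GCG Ala — identical.
Codon 7: UCG Ser / UUA Leu — nonsynonymous.
Codon 8: GUC Val / GUA Val — synonymous.
Codon 9: UUC Phe / UUC Phe — identical.
Nonsynonymous differences: 1.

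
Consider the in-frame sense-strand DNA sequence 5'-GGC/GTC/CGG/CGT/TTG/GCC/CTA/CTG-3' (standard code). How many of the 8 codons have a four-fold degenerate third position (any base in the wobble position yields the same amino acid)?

Codon 1 GGC (Gly): third position 4-fold.
Codon 2 GTC (Val): third position 4-fold.
Codon 3 CGG (Arg): third position 4-fold.
Codon 4 CGT (Arg): third position 4-fold.
Codon 5 TTG (Leu): third position 2-fold.
Codon 6 GCC (Ala): third position 4-fold.
Codon 7 CTA (Leu): third position 4-fold.
Codon 8 CTG (Leu): third position 4-fold.
Four-fold degenerate third positions: 7.

7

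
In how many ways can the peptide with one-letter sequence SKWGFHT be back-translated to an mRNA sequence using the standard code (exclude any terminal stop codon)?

Ser: 6 codons.
Lys: 2 codons.
Trp: 1 codon.
Gly: 4 codons.
Phe: 2 codons.
His: 2 codons.
Thr: 4 codons.
6 × 2 × 1 × 4 × 2 × 2 × 4 = 768.

768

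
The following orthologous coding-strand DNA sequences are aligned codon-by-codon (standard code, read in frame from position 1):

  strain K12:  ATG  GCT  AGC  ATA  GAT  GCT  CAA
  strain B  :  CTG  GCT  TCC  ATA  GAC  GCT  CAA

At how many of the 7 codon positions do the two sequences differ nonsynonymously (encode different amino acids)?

1

Codon 1: ATG Met / CTG Leu — nonsynonymous.
Codon 2: GCT Ala / GCT Ala — identical.
Codon 3: AGC Ser / TCC Ser — synonymous.
Codon 4: ATA Ile / ATA Ile — identical.
Codon 5: GAT Asp / GAC Asp — synonymous.
Codon 6: GCT Ala / GCT Ala — identical.
Codon 7: CAA Gln / CAA Gln — identical.
Nonsynonymous differences: 1.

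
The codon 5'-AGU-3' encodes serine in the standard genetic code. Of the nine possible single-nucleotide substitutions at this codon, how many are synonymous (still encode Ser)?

Position 1: none → 0 synonymous.
Position 2: none → 0 synonymous.
Position 3: AGC → 1 synonymous.
Total: 0 + 0 + 1 = 1.

1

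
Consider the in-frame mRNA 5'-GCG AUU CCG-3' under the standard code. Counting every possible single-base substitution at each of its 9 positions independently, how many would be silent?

8

Codon 1 (GCG, Ala): 3 synonymous substitutions.
Codon 2 (AUU, Ile): 2 synonymous substitutions.
Codon 3 (CCG, Pro): 3 synonymous substitutions.
Total: 3 + 2 + 3 = 8.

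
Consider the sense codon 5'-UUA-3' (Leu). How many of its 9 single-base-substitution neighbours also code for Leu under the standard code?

2

Position 1: CUA → 1 synonymous.
Position 2: none → 0 synonymous.
Position 3: UUG → 1 synonymous.
Total: 1 + 0 + 1 = 2.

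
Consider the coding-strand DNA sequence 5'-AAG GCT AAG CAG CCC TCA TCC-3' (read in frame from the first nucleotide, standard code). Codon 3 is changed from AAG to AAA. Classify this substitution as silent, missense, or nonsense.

silent

Position 9 falls in codon 3: AAG → Lys.
After the substitution the codon is AAA → Lys.
Both encode Lys, so the change is synonymous.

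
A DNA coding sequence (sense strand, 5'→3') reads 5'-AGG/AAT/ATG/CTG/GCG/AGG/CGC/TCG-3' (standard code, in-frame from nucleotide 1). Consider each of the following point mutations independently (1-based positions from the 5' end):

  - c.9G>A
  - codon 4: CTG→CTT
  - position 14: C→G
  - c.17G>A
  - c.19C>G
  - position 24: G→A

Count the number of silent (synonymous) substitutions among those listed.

2

Codon 3: ATG (Met) → ATA (Ile) — missense.
Codon 4: CTG (Leu) → CTT (Leu) — synonymous.
Codon 5: GCG (Ala) → GGG (Gly) — missense.
Codon 6: AGG (Arg) → AAG (Lys) — missense.
Codon 7: CGC (Arg) → GGC (Gly) — missense.
Codon 8: TCG (Ser) → TCA (Ser) — synonymous.
Synonymous: 2 of 6.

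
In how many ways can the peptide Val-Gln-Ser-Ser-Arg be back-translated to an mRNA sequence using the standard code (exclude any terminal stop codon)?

1728

Val: 4 codons.
Gln: 2 codons.
Ser: 6 codons.
Ser: 6 codons.
Arg: 6 codons.
4 × 2 × 6 × 6 × 6 = 1728.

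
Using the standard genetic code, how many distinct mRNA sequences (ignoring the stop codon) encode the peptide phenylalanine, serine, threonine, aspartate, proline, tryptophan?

Phe: 2 codons.
Ser: 6 codons.
Thr: 4 codons.
Asp: 2 codons.
Pro: 4 codons.
Trp: 1 codon.
2 × 6 × 4 × 2 × 4 × 1 = 384.

384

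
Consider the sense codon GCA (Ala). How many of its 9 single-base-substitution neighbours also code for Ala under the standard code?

Position 1: none → 0 synonymous.
Position 2: none → 0 synonymous.
Position 3: GCU, GCC, GCG → 3 synonymous.
Total: 0 + 0 + 3 = 3.

3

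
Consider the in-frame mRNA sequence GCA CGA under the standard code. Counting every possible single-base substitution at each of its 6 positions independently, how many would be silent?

Codon 1 (GCA, Ala): 3 synonymous substitutions.
Codon 2 (CGA, Arg): 4 synonymous substitutions.
Total: 3 + 4 = 7.

7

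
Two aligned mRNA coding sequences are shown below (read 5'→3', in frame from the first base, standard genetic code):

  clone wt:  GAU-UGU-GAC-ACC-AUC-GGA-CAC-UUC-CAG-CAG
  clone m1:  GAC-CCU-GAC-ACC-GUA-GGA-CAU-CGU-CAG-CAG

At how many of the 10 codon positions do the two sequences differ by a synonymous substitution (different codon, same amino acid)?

2

Codon 1: GAU Asp / GAC Asp — synonymous.
Codon 2: UGU Cys / CCU Pro — nonsynonymous.
Codon 3: GAC Asp / GAC Asp — identical.
Codon 4: ACC Thr / ACC Thr — identical.
Codon 5: AUC Ile / GUA Val — nonsynonymous.
Codon 6: GGA Gly / GGA Gly — identical.
Codon 7: CAC His / CAU His — synonymous.
Codon 8: UUC Phe / CGU Arg — nonsynonymous.
Codon 9: CAG Gln / CAG Gln — identical.
Codon 10: CAG Gln / CAG Gln — identical.
Synonymous differences: 2.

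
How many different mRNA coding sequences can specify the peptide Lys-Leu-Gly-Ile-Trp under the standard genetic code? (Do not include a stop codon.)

144

Lys: 2 codons.
Leu: 6 codons.
Gly: 4 codons.
Ile: 3 codons.
Trp: 1 codon.
2 × 6 × 4 × 3 × 1 = 144.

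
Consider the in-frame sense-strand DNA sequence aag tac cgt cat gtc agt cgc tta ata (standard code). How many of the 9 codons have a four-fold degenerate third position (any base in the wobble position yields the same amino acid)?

Codon 1 AAG (Lys): third position 2-fold.
Codon 2 TAC (Tyr): third position 2-fold.
Codon 3 CGT (Arg): third position 4-fold.
Codon 4 CAT (His): third position 2-fold.
Codon 5 GTC (Val): third position 4-fold.
Codon 6 AGT (Ser): third position 2-fold.
Codon 7 CGC (Arg): third position 4-fold.
Codon 8 TTA (Leu): third position 2-fold.
Codon 9 ATA (Ile): third position 3-fold.
Four-fold degenerate third positions: 3.

3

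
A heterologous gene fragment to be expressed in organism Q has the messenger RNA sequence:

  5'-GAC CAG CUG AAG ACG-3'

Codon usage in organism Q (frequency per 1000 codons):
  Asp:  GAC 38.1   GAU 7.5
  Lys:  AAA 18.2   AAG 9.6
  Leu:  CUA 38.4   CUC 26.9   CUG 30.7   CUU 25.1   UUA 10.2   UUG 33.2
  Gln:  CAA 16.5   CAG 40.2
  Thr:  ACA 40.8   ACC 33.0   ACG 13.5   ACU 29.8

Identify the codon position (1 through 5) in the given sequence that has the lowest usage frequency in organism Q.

Codon 1 GAC (Asp): 38.1 per 1000.
Codon 2 CAG (Gln): 40.2 per 1000.
Codon 3 CUG (Leu): 30.7 per 1000.
Codon 4 AAG (Lys): 9.6 per 1000.
Codon 5 ACG (Thr): 13.5 per 1000.
Lowest frequency is 9.6 at codon 4.

4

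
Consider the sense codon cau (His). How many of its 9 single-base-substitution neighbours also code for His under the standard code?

Position 1: none → 0 synonymous.
Position 2: none → 0 synonymous.
Position 3: CAC → 1 synonymous.
Total: 0 + 0 + 1 = 1.

1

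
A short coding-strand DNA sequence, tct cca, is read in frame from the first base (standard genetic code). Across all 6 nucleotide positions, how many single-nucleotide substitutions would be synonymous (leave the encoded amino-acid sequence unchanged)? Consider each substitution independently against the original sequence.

Codon 1 (TCT, Ser): 3 synonymous substitutions.
Codon 2 (CCA, Pro): 3 synonymous substitutions.
Total: 3 + 3 = 6.

6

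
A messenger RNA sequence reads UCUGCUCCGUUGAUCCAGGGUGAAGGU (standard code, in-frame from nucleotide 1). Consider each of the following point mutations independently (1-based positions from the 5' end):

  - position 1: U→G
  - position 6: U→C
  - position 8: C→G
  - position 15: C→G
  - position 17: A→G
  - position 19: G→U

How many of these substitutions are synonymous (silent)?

1

Codon 1: UCU (Ser) → GCU (Ala) — missense.
Codon 2: GCU (Ala) → GCC (Ala) — synonymous.
Codon 3: CCG (Pro) → CGG (Arg) — missense.
Codon 5: AUC (Ile) → AUG (Met) — missense.
Codon 6: CAG (Gln) → CGG (Arg) — missense.
Codon 7: GGU (Gly) → UGU (Cys) — missense.
Synonymous: 1 of 6.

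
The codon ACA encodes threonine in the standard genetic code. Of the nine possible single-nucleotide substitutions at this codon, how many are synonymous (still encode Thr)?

3

Position 1: none → 0 synonymous.
Position 2: none → 0 synonymous.
Position 3: ACT, ACC, ACG → 3 synonymous.
Total: 0 + 0 + 3 = 3.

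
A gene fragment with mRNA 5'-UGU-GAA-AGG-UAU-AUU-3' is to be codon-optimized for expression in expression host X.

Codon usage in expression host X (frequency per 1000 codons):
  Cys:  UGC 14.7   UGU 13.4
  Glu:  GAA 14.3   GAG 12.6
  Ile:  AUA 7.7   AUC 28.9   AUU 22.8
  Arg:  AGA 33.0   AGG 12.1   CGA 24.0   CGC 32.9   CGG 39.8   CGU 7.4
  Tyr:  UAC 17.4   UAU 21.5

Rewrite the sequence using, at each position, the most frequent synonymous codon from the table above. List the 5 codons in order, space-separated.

UGC GAA CGG UAU AUC

Codon 1 (Cys): best is UGC at 14.7.
Codon 2 (Glu): best is GAA at 14.3.
Codon 3 (Arg): best is CGG at 39.8.
Codon 4 (Tyr): best is UAU at 21.5.
Codon 5 (Ile): best is AUC at 28.9.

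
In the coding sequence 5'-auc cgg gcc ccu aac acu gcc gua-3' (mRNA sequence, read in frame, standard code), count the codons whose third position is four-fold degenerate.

Codon 1 AUC (Ile): third position 3-fold.
Codon 2 CGG (Arg): third position 4-fold.
Codon 3 GCC (Ala): third position 4-fold.
Codon 4 CCU (Pro): third position 4-fold.
Codon 5 AAC (Asn): third position 2-fold.
Codon 6 ACU (Thr): third position 4-fold.
Codon 7 GCC (Ala): third position 4-fold.
Codon 8 GUA (Val): third position 4-fold.
Four-fold degenerate third positions: 6.

6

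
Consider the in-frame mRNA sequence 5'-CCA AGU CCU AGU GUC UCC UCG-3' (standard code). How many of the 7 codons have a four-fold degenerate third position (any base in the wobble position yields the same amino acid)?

Codon 1 CCA (Pro): third position 4-fold.
Codon 2 AGU (Ser): third position 2-fold.
Codon 3 CCU (Pro): third position 4-fold.
Codon 4 AGU (Ser): third position 2-fold.
Codon 5 GUC (Val): third position 4-fold.
Codon 6 UCC (Ser): third position 4-fold.
Codon 7 UCG (Ser): third position 4-fold.
Four-fold degenerate third positions: 5.

5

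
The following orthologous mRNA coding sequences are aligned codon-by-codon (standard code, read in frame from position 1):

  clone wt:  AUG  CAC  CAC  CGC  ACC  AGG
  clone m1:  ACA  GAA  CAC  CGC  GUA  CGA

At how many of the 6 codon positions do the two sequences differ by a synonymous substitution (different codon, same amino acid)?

1

Codon 1: AUG Met / ACA Thr — nonsynonymous.
Codon 2: CAC His / GAA Glu — nonsynonymous.
Codon 3: CAC His / CAC His — identical.
Codon 4: CGC Arg / CGC Arg — identical.
Codon 5: ACC Thr / GUA Val — nonsynonymous.
Codon 6: AGG Arg / CGA Arg — synonymous.
Synonymous differences: 1.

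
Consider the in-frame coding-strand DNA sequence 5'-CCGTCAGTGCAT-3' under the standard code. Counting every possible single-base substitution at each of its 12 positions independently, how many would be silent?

Codon 1 (CCG, Pro): 3 synonymous substitutions.
Codon 2 (TCA, Ser): 3 synonymous substitutions.
Codon 3 (GTG, Val): 3 synonymous substitutions.
Codon 4 (CAT, His): 1 synonymous substitution.
Total: 3 + 3 + 3 + 1 = 10.

10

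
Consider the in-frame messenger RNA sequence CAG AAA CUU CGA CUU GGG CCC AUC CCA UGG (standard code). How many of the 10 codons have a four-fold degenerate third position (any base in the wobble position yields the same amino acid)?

Codon 1 CAG (Gln): third position 2-fold.
Codon 2 AAA (Lys): third position 2-fold.
Codon 3 CUU (Leu): third position 4-fold.
Codon 4 CGA (Arg): third position 4-fold.
Codon 5 CUU (Leu): third position 4-fold.
Codon 6 GGG (Gly): third position 4-fold.
Codon 7 CCC (Pro): third position 4-fold.
Codon 8 AUC (Ile): third position 3-fold.
Codon 9 CCA (Pro): third position 4-fold.
Codon 10 UGG (Trp): third position 1-fold.
Four-fold degenerate third positions: 6.

6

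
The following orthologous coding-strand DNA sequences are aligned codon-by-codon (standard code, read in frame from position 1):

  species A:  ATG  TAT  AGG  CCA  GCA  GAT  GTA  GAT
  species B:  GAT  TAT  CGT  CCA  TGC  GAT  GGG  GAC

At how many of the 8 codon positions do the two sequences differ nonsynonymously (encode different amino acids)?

Codon 1: ATG Met / GAT Asp — nonsynonymous.
Codon 2: TAT Tyr / TAT Tyr — identical.
Codon 3: AGG Arg / CGT Arg — synonymous.
Codon 4: CCA Pro / CCA Pro — identical.
Codon 5: GCA Ala / TGC Cys — nonsynonymous.
Codon 6: GAT Asp / GAT Asp — identical.
Codon 7: GTA Val / GGG Gly — nonsynonymous.
Codon 8: GAT Asp / GAC Asp — synonymous.
Nonsynonymous differences: 3.

3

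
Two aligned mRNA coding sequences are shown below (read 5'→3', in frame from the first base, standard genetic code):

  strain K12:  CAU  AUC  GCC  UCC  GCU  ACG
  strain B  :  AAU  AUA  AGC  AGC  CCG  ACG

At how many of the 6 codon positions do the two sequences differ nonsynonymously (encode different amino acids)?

Codon 1: CAU His / AAU Asn — nonsynonymous.
Codon 2: AUC Ile / AUA Ile — synonymous.
Codon 3: GCC Ala / AGC Ser — nonsynonymous.
Codon 4: UCC Ser / AGC Ser — synonymous.
Codon 5: GCU Ala / CCG Pro — nonsynonymous.
Codon 6: ACG Thr / ACG Thr — identical.
Nonsynonymous differences: 3.

3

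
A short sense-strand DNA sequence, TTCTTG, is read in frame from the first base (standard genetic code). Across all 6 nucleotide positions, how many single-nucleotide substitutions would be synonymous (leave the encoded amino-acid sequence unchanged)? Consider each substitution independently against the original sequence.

3

Codon 1 (TTC, Phe): 1 synonymous substitution.
Codon 2 (TTG, Leu): 2 synonymous substitutions.
Total: 1 + 2 = 3.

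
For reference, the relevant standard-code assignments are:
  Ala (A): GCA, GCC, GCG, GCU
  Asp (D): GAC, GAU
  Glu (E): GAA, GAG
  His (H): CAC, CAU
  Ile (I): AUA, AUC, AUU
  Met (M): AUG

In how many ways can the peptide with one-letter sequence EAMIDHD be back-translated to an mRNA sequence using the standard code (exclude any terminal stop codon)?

Glu: 2 codons.
Ala: 4 codons.
Met: 1 codon.
Ile: 3 codons.
Asp: 2 codons.
His: 2 codons.
Asp: 2 codons.
2 × 4 × 1 × 3 × 2 × 2 × 2 = 192.

192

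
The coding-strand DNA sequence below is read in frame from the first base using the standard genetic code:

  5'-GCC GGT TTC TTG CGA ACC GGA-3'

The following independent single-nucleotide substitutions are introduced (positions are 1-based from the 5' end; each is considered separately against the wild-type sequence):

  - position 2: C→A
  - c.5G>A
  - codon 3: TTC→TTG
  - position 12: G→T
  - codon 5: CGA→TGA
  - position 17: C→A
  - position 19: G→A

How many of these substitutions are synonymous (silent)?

0

Codon 1: GCC (Ala) → GAC (Asp) — missense.
Codon 2: GGT (Gly) → GAT (Asp) — missense.
Codon 3: TTC (Phe) → TTG (Leu) — missense.
Codon 4: TTG (Leu) → TTT (Phe) — missense.
Codon 5: CGA (Arg) → TGA (Stop) — nonsense.
Codon 6: ACC (Thr) → AAC (Asn) — missense.
Codon 7: GGA (Gly) → AGA (Arg) — missense.
Synonymous: 0 of 7.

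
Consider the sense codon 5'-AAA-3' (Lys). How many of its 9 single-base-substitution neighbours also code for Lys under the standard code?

1

Position 1: none → 0 synonymous.
Position 2: none → 0 synonymous.
Position 3: AAG → 1 synonymous.
Total: 0 + 0 + 1 = 1.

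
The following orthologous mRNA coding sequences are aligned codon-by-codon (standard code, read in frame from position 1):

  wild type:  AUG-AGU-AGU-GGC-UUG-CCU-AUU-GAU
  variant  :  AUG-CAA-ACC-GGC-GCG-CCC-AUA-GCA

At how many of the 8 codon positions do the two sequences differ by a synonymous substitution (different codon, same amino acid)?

Codon 1: AUG Met / AUG Met — identical.
Codon 2: AGU Ser / CAA Gln — nonsynonymous.
Codon 3: AGU Ser / ACC Thr — nonsynonymous.
Codon 4: GGC Gly / GGC Gly — identical.
Codon 5: UUG Leu / GCG Ala — nonsynonymous.
Codon 6: CCU Pro / CCC Pro — synonymous.
Codon 7: AUU Ile / AUA Ile — synonymous.
Codon 8: GAU Asp / GCA Ala — nonsynonymous.
Synonymous differences: 2.

2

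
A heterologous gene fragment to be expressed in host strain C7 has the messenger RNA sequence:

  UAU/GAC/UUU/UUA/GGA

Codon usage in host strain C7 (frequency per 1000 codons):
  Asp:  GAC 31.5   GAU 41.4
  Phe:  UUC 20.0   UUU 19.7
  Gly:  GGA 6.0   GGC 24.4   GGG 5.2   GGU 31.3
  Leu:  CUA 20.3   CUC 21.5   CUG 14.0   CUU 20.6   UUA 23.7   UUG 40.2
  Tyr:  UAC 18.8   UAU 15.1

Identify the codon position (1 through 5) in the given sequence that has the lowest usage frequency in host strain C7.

5

Codon 1 UAU (Tyr): 15.1 per 1000.
Codon 2 GAC (Asp): 31.5 per 1000.
Codon 3 UUU (Phe): 19.7 per 1000.
Codon 4 UUA (Leu): 23.7 per 1000.
Codon 5 GGA (Gly): 6.0 per 1000.
Lowest frequency is 6.0 at codon 5.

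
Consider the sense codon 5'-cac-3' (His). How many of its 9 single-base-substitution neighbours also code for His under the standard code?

Position 1: none → 0 synonymous.
Position 2: none → 0 synonymous.
Position 3: CAT → 1 synonymous.
Total: 0 + 0 + 1 = 1.

1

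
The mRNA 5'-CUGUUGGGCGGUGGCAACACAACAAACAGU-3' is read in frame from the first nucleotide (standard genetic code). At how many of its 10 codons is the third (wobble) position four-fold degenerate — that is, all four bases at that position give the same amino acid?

Codon 1 CUG (Leu): third position 4-fold.
Codon 2 UUG (Leu): third position 2-fold.
Codon 3 GGC (Gly): third position 4-fold.
Codon 4 GGU (Gly): third position 4-fold.
Codon 5 GGC (Gly): third position 4-fold.
Codon 6 AAC (Asn): third position 2-fold.
Codon 7 ACA (Thr): third position 4-fold.
Codon 8 ACA (Thr): third position 4-fold.
Codon 9 AAC (Asn): third position 2-fold.
Codon 10 AGU (Ser): third position 2-fold.
Four-fold degenerate third positions: 6.

6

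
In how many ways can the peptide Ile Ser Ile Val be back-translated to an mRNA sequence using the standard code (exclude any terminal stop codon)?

216

Ile: 3 codons.
Ser: 6 codons.
Ile: 3 codons.
Val: 4 codons.
3 × 6 × 3 × 4 = 216.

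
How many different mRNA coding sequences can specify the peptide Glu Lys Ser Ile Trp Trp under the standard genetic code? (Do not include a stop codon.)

72

Glu: 2 codons.
Lys: 2 codons.
Ser: 6 codons.
Ile: 3 codons.
Trp: 1 codon.
Trp: 1 codon.
2 × 2 × 6 × 3 × 1 × 1 = 72.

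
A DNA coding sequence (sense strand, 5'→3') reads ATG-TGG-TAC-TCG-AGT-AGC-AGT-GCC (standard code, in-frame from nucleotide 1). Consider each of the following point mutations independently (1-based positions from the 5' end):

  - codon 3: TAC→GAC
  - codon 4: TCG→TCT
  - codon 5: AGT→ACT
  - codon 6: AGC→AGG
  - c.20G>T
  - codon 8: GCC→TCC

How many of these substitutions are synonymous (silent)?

Codon 3: TAC (Tyr) → GAC (Asp) — missense.
Codon 4: TCG (Ser) → TCT (Ser) — synonymous.
Codon 5: AGT (Ser) → ACT (Thr) — missense.
Codon 6: AGC (Ser) → AGG (Arg) — missense.
Codon 7: AGT (Ser) → ATT (Ile) — missense.
Codon 8: GCC (Ala) → TCC (Ser) — missense.
Synonymous: 1 of 6.

1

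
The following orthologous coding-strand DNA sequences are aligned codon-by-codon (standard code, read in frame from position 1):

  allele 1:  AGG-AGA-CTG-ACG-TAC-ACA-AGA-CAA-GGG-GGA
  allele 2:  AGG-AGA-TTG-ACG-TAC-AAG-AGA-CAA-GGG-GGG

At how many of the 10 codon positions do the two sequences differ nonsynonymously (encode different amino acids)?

1

Codon 1: AGG Arg / AGG Arg — identical.
Codon 2: AGA Arg / AGA Arg — identical.
Codon 3: CTG Leu / TTG Leu — synonymous.
Codon 4: ACG Thr / ACG Thr — identical.
Codon 5: TAC Tyr / TAC Tyr — identical.
Codon 6: ACA Thr / AAG Lys — nonsynonymous.
Codon 7: AGA Arg / AGA Arg — identical.
Codon 8: CAA Gln / CAA Gln — identical.
Codon 9: GGG Gly / GGG Gly — identical.
Codon 10: GGA Gly / GGG Gly — synonymous.
Nonsynonymous differences: 1.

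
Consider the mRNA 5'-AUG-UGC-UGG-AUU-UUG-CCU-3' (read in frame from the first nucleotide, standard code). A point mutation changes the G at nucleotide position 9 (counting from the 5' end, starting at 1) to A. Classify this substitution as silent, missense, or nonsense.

Position 9 falls in codon 3: UGG → Trp.
After the substitution the codon is UGA → Stop.
The new codon is a stop codon, so this is a nonsense mutation.

nonsense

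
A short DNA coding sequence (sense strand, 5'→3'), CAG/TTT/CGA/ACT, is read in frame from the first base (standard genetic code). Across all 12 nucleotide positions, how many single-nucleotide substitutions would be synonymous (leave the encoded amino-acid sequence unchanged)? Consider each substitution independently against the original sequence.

Codon 1 (CAG, Gln): 1 synonymous substitution.
Codon 2 (TTT, Phe): 1 synonymous substitution.
Codon 3 (CGA, Arg): 4 synonymous substitutions.
Codon 4 (ACT, Thr): 3 synonymous substitutions.
Total: 1 + 1 + 4 + 3 = 9.

9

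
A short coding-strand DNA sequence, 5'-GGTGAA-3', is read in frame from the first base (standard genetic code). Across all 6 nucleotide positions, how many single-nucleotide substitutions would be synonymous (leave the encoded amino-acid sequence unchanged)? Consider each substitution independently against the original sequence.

Codon 1 (GGT, Gly): 3 synonymous substitutions.
Codon 2 (GAA, Glu): 1 synonymous substitution.
Total: 3 + 1 = 4.

4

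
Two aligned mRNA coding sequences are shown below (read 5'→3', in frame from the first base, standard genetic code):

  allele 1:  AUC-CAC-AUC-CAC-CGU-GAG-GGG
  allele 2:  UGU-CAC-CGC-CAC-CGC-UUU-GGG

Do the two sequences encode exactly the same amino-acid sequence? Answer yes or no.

no

Codon 1: AUC Ile / UGU Cys — nonsynonymous.
Codon 2: CAC His / CAC His — identical.
Codon 3: AUC Ile / CGC Arg — nonsynonymous.
Codon 4: CAC His / CAC His — identical.
Codon 5: CGU Arg / CGC Arg — synonymous.
Codon 6: GAG Glu / UUU Phe — nonsynonymous.
Codon 7: GGG Gly / GGG Gly — identical.
Nonsynonymous differences: 3 → different protein.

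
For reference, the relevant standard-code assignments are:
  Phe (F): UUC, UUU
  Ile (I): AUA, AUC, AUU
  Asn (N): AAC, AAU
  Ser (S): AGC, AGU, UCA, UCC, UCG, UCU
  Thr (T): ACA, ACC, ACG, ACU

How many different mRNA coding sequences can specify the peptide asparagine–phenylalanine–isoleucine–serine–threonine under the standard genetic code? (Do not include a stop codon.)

Asn: 2 codons.
Phe: 2 codons.
Ile: 3 codons.
Ser: 6 codons.
Thr: 4 codons.
2 × 2 × 3 × 6 × 4 = 288.

288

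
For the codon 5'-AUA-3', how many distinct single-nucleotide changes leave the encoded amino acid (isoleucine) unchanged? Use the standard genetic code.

2

Position 1: none → 0 synonymous.
Position 2: none → 0 synonymous.
Position 3: AUU, AUC → 2 synonymous.
Total: 0 + 0 + 2 = 2.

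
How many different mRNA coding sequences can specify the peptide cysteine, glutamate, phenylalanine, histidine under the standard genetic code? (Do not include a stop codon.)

16

Cys: 2 codons.
Glu: 2 codons.
Phe: 2 codons.
His: 2 codons.
2 × 2 × 2 × 2 = 16.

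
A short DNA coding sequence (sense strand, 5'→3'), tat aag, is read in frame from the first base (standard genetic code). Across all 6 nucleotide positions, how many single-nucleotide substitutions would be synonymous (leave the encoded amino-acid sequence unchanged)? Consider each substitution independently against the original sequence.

2

Codon 1 (TAT, Tyr): 1 synonymous substitution.
Codon 2 (AAG, Lys): 1 synonymous substitution.
Total: 1 + 1 = 2.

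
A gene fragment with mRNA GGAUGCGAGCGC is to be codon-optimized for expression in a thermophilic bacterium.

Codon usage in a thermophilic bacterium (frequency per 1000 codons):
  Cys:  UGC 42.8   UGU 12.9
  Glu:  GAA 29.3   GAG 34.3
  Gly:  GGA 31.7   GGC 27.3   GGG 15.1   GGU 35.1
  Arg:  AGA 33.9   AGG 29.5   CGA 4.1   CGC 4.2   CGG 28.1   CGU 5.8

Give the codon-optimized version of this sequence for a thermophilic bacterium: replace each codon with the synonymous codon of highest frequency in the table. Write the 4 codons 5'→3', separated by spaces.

GGU UGC GAG AGA

Codon 1 (Gly): best is GGU at 35.1.
Codon 2 (Cys): best is UGC at 42.8.
Codon 3 (Glu): best is GAG at 34.3.
Codon 4 (Arg): best is AGA at 33.9.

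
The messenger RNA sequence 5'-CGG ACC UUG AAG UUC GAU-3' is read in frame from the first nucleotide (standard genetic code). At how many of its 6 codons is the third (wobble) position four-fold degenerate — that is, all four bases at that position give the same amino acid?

Codon 1 CGG (Arg): third position 4-fold.
Codon 2 ACC (Thr): third position 4-fold.
Codon 3 UUG (Leu): third position 2-fold.
Codon 4 AAG (Lys): third position 2-fold.
Codon 5 UUC (Phe): third position 2-fold.
Codon 6 GAU (Asp): third position 2-fold.
Four-fold degenerate third positions: 2.

2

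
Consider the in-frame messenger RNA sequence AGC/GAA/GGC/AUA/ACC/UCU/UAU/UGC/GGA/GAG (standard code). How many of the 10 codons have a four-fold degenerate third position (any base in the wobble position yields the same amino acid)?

4

Codon 1 AGC (Ser): third position 2-fold.
Codon 2 GAA (Glu): third position 2-fold.
Codon 3 GGC (Gly): third position 4-fold.
Codon 4 AUA (Ile): third position 3-fold.
Codon 5 ACC (Thr): third position 4-fold.
Codon 6 UCU (Ser): third position 4-fold.
Codon 7 UAU (Tyr): third position 2-fold.
Codon 8 UGC (Cys): third position 2-fold.
Codon 9 GGA (Gly): third position 4-fold.
Codon 10 GAG (Glu): third position 2-fold.
Four-fold degenerate third positions: 4.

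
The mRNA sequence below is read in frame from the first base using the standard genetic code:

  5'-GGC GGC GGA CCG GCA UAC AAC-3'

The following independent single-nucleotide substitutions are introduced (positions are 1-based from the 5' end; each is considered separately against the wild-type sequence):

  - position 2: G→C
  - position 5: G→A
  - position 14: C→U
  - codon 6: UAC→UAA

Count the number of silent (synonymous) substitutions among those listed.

Codon 1: GGC (Gly) → GCC (Ala) — missense.
Codon 2: GGC (Gly) → GAC (Asp) — missense.
Codon 5: GCA (Ala) → GUA (Val) — missense.
Codon 6: UAC (Tyr) → UAA (Stop) — nonsense.
Synonymous: 0 of 4.

0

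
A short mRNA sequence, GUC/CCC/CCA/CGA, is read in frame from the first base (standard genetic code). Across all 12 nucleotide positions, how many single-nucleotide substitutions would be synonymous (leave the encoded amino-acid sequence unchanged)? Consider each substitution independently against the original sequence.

13

Codon 1 (GUC, Val): 3 synonymous substitutions.
Codon 2 (CCC, Pro): 3 synonymous substitutions.
Codon 3 (CCA, Pro): 3 synonymous substitutions.
Codon 4 (CGA, Arg): 4 synonymous substitutions.
Total: 3 + 3 + 3 + 4 = 13.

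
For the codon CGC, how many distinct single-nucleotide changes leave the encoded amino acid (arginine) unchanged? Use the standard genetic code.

3

Position 1: none → 0 synonymous.
Position 2: none → 0 synonymous.
Position 3: CGU, CGA, CGG → 3 synonymous.
Total: 0 + 0 + 3 = 3.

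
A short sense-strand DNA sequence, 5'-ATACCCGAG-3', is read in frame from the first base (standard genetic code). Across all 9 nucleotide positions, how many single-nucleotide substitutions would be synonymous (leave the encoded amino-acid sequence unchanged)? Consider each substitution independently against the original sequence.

6

Codon 1 (ATA, Ile): 2 synonymous substitutions.
Codon 2 (CCC, Pro): 3 synonymous substitutions.
Codon 3 (GAG, Glu): 1 synonymous substitution.
Total: 2 + 3 + 1 = 6.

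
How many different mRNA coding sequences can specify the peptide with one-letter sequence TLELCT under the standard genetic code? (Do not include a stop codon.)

Thr: 4 codons.
Leu: 6 codons.
Glu: 2 codons.
Leu: 6 codons.
Cys: 2 codons.
Thr: 4 codons.
4 × 6 × 2 × 6 × 2 × 4 = 2304.

2304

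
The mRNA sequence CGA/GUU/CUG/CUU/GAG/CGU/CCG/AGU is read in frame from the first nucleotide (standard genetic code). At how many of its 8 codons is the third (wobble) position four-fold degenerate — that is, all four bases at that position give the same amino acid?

Codon 1 CGA (Arg): third position 4-fold.
Codon 2 GUU (Val): third position 4-fold.
Codon 3 CUG (Leu): third position 4-fold.
Codon 4 CUU (Leu): third position 4-fold.
Codon 5 GAG (Glu): third position 2-fold.
Codon 6 CGU (Arg): third position 4-fold.
Codon 7 CCG (Pro): third position 4-fold.
Codon 8 AGU (Ser): third position 2-fold.
Four-fold degenerate third positions: 6.

6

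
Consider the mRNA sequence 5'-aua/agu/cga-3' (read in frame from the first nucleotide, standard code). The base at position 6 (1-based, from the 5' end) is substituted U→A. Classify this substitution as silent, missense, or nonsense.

missense

Position 6 falls in codon 2: AGU → Ser.
After the substitution the codon is AGA → Arg.
Ser ≠ Arg, so this is a missense mutation.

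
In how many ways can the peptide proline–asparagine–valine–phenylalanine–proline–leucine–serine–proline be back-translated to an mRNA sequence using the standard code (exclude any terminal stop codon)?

36864

Pro: 4 codons.
Asn: 2 codons.
Val: 4 codons.
Phe: 2 codons.
Pro: 4 codons.
Leu: 6 codons.
Ser: 6 codons.
Pro: 4 codons.
4 × 2 × 4 × 2 × 4 × 6 × 6 × 4 = 36864.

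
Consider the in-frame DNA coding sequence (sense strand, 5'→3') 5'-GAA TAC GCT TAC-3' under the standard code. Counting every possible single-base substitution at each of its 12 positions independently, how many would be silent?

Codon 1 (GAA, Glu): 1 synonymous substitution.
Codon 2 (TAC, Tyr): 1 synonymous substitution.
Codon 3 (GCT, Ala): 3 synonymous substitutions.
Codon 4 (TAC, Tyr): 1 synonymous substitution.
Total: 1 + 1 + 3 + 1 = 6.

6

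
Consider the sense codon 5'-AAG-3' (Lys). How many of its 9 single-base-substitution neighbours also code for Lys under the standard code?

Position 1: none → 0 synonymous.
Position 2: none → 0 synonymous.
Position 3: AAA → 1 synonymous.
Total: 0 + 0 + 1 = 1.

1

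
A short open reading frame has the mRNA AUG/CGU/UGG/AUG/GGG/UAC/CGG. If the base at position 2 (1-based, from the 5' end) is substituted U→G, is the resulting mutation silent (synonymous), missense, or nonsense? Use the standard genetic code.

Position 2 falls in codon 1: AUG → Met.
After the substitution the codon is AGG → Arg.
Met ≠ Arg, so this is a missense mutation.

missense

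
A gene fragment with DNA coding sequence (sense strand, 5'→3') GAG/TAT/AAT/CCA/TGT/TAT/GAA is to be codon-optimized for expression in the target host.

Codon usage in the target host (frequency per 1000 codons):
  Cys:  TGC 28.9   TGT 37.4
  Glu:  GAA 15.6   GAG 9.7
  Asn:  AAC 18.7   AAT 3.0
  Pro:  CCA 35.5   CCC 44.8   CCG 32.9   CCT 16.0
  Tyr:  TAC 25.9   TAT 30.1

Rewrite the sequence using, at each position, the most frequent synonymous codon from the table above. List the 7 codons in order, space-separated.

Codon 1 (Glu): best is GAA at 15.6.
Codon 2 (Tyr): best is TAT at 30.1.
Codon 3 (Asn): best is AAC at 18.7.
Codon 4 (Pro): best is CCC at 44.8.
Codon 5 (Cys): best is TGT at 37.4.
Codon 6 (Tyr): best is TAT at 30.1.
Codon 7 (Glu): best is GAA at 15.6.

GAA TAT AAC CCC TGT TAT GAA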